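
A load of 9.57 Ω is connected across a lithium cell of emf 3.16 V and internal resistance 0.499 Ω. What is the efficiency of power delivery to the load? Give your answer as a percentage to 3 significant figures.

95.0 %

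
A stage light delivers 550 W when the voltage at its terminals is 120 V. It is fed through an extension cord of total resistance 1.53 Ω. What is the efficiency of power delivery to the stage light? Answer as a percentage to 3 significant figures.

I = P / V = 550 / 120 = 4.583 A through the extension cord.
P_line = I² R_line = (4.583)² × 1.53 = 32.14 W
P_source = P_load + P_line = 550.0 + 32.14 = 582.1 W
η = P_load / P_source = 550.0 / 582.1 = 0.9448

94.5 %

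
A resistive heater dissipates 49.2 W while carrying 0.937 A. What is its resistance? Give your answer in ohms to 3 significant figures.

The two known quantities fix the third via R = P / I².
R = 49.2 / (0.9370)² = 56.04 Ω

56.0 Ω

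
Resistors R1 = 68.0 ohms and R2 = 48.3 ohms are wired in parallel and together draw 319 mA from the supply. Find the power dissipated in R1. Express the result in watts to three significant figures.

We need the common branch voltage; get it from I_total × R_eq, then P = V²/R for the branch.
1/R_eq = 1/68.0 + 1/48.3 ⇒ R_eq = 28.24 Ω
V = I_total × R_eq = 0.3190 × 28.24 = 9.009 V
P_R1 = V² / R1 = (9.009)² / 68.0 = 1.194 W

1.19 W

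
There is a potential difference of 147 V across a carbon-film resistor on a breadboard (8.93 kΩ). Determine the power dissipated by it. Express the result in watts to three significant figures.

We know the drop across the element and its resistance — P = V²/R, one step.
P = (147 V)² / 8930 Ω = 2.420 W

2.42 W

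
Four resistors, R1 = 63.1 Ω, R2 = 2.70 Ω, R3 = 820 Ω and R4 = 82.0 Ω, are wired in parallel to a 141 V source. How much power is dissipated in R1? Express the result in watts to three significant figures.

The supply voltage appears across each parallel branch — just use P = V²/R1.
P_R1 = V² / R1 = (141)² / 63.1 Ω = 315.1 W

315 W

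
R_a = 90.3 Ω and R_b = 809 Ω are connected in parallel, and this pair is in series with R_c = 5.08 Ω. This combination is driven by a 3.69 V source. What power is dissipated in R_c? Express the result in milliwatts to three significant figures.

9.28 mW

Collapse the R_a‖R_b pair into one equivalent R_p; then R_p and R_c form a series string.
R_p = (90.3×809)/(90.3+809) = 81.23 Ω
R_total = R_p + 5.08 = 81.23 + 5.08 = 86.31 Ω
I = V / R_total = 3.69 / 86.31 = 0.04275 A
All the supply current flows through R_c; use P = I²R_c.
P_R_c = (0.04275)² × 5.08 = 0.009285 W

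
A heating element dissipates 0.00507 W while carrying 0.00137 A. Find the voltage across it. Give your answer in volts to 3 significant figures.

Rearranging the power relation for the two known quantities gives V = P / I.
V = 0.00507 / 0.001370 = 3.701 V

3.70 V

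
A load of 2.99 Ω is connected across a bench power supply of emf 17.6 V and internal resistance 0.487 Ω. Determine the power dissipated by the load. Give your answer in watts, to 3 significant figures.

With r and R in series, I = ε/(r+R); the load dissipates I²R.
I = ε / (r + R) = 17.6 / (0.487 + 2.99) = 5.062 A
P_load = I² R = (5.062)² × 2.99 = 76.61 W

76.6 W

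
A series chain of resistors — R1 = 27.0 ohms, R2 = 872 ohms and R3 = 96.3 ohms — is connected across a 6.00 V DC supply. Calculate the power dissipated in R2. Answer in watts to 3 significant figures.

0.0317 W

Since the resistors are in series they all carry the loop current I = V/R_total; the power in any one is I²R.
R_total = 27.0 + 872 + 96.3 = 995.3 Ω
I = V / R_total = 6.00 / 995.3 = 0.006028 A
P_R2 = I² × R2 = (0.006028)² × 872 = 0.03169 W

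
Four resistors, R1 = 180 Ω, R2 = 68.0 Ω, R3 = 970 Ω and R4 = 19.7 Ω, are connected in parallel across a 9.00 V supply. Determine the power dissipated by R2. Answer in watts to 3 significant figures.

1.19 W

The supply voltage appears across each parallel branch — just use P = V²/R2.
P_R2 = V² / R2 = (9.00)² / 68.0 Ω = 1.191 W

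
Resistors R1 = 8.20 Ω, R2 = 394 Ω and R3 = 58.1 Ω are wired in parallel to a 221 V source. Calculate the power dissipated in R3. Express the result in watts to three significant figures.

841 W

Each parallel branch sees the full supply voltage, so P = V²/R applies directly to the target branch.
P_R3 = V² / R3 = (221)² / 58.1 Ω = 840.6 W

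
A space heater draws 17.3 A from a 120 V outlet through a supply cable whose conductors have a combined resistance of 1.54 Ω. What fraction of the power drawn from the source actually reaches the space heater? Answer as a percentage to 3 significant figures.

The supply cable carries the full 17.3 A.
P_line = I² R_line = (17.30)² × 1.54 = 460.9 W
P_source = V I = 120 × 17.30 = 2076 W; P_load = 1615 W
η = P_load / P_source = 1615 / 2076 = 0.7780

77.8 %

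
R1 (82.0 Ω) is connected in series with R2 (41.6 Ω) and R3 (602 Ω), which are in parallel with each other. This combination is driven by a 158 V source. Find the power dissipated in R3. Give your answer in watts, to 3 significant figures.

4.29 W

First combine the parallel branches into one equivalent R_p, then R1 + R_p is a series pair.
R_p = (41.6×602)/(41.6+602) = 38.91 Ω
R_total = 82.0 + 38.91 = 120.9 Ω
I = V / R_total = 158 / 120.9 = 1.307 A
Voltage across the parallel pair: V_p = I × R_p = 1.307 × 38.91 = 50.85 V
With V_p across R3, its power is V_p²/R3.
P_R3 = (50.85)² / 602 = 4.295 W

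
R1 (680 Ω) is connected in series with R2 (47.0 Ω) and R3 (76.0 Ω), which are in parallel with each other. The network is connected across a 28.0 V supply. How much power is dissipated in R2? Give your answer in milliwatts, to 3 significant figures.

Reduce the parallel pair to R_p first; the network is then a simple series string.
R_p = (47.0×76.0)/(47.0+76.0) = 29.04 Ω
R_total = 680 + 29.04 = 709.0 Ω
I = V / R_total = 28.0 / 709.0 = 0.03949 A
Voltage across the parallel pair: V_p = I × R_p = 0.03949 × 29.04 = 1.147 V
With V_p across R2, its power is V_p²/R2.
P_R2 = (1.147)² / 47.0 = 0.02798 W

28.0 mW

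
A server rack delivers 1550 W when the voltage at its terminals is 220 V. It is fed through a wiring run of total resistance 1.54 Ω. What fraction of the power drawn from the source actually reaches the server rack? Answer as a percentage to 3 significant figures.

95.3 %

I = P / V = 1550 / 220 = 7.045 A through the wiring run.
P_line = I² R_line = (7.045)² × 1.54 = 76.44 W
P_source = P_load + P_line = 1550 + 76.44 = 1626 W
η = P_load / P_source = 1550 / 1626 = 0.9530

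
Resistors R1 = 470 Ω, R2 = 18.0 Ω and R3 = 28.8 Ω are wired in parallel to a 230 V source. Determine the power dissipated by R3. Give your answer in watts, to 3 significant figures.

1840 W

Each parallel branch sees the full supply voltage, so P = V²/R applies directly to the target branch.
P_R3 = V² / R3 = (230)² / 28.8 Ω = 1837 W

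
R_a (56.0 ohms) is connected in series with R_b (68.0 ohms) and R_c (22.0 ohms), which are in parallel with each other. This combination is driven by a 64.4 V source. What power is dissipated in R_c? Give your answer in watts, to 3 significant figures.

Collapse R_b‖R_c to a single equivalent, reducing the network to two series elements.
R_p = (68.0×22.0)/(68.0+22.0) = 16.62 Ω
R_total = 56.0 + 16.62 = 72.62 Ω
I = V / R_total = 64.4 / 72.62 = 0.8868 A
Voltage across the parallel pair: V_p = I × R_p = 0.8868 × 16.62 = 14.74 V
R_c is across V_p, so use P = V²/R for that branch.
P_R_c = (14.74)² / 22.0 = 9.876 W

9.88 W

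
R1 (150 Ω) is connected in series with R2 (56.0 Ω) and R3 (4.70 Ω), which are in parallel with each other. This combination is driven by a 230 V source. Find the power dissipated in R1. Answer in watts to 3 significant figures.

333 W

Collapse R2‖R3 to a single equivalent, reducing the network to two series elements.
R_p = (56.0×4.70)/(56.0+4.70) = 4.336 Ω
R_total = 150 + 4.336 = 154.3 Ω
I = V / R_total = 230 / 154.3 = 1.490 A
All the current flows through R1; use P = I²R.
P_R1 = (1.490)² × 150 = 333.1 W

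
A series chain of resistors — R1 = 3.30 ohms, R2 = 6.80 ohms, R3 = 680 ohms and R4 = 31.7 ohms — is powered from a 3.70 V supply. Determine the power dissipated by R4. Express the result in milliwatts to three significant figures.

In a series string the same current flows through every resistor — find that current, then P = I²R for the one we want.
R_total = 3.30 + 6.80 + 680 + 31.7 = 721.8 Ω
I = V / R_total = 3.70 / 721.8 = 0.005126 A
P_R4 = I² × R4 = (0.005126)² × 31.7 = 0.0008330 W

0.833 mW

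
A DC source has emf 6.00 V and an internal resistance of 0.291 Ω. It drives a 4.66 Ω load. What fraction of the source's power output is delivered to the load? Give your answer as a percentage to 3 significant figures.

94.1 %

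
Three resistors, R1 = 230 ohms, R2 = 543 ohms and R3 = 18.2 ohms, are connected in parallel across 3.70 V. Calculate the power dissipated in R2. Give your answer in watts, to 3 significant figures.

Every branch has 3.70 V across it, so for R2 the power is simply V²/R.
P_R2 = V² / R2 = (3.70)² / 543 Ω = 0.02521 W

0.0252 W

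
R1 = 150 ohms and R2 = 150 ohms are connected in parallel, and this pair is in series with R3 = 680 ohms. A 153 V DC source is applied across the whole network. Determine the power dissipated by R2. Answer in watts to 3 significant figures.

1.54 W

Collapse the R1‖R2 pair into one equivalent R_p; then R_p and R3 form a series string.
R_p = (150×150)/(150+150) = 75.00 Ω
R_total = R_p + 680 = 75.00 + 680 = 755.0 Ω
I = V / R_total = 153 / 755.0 = 0.2026 A
Voltage across the parallel pair: V_p = I × R_p = 0.2026 × 75.00 = 15.20 V
Use P = V²/R for R2 with V = V_p.
P_R2 = (15.20)² / 150 = 1.540 W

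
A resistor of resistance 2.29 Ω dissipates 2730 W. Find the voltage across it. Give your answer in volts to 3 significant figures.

79.1 V

Inverting the appropriate power form: V = √(P R).
V = √(2730 × 2.29) = 79.07 V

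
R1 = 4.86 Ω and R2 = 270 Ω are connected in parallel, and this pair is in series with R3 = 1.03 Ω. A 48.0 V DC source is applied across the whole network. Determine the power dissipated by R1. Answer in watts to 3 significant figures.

321 W

First find R_p for the parallel pair, then treat R_p + R3 as a series loop.
R_p = (4.86×270)/(4.86+270) = 4.774 Ω
R_total = R_p + 1.03 = 4.774 + 1.03 = 5.804 Ω
I = V / R_total = 48.0 / 5.804 = 8.270 A
Voltage across the parallel pair: V_p = I × R_p = 8.270 × 4.774 = 39.48 V
R1 has V_p across it, so P = V_p²/R1.
P_R1 = (39.48)² / 4.86 = 320.7 W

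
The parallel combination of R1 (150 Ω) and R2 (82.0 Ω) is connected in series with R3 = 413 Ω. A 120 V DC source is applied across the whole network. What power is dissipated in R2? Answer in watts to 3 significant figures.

Collapse the R1‖R2 pair into one equivalent R_p; then R_p and R3 form a series string.
R_p = (150×82.0)/(150+82.0) = 53.02 Ω
R_total = R_p + 413 = 53.02 + 413 = 466.0 Ω
I = V / R_total = 120 / 466.0 = 0.2575 A
Voltage across the parallel pair: V_p = I × R_p = 0.2575 × 53.02 = 13.65 V
R2 sits across V_p; its power is V_p²/R.
P_R2 = (13.65)² / 82.0 = 2.273 W

2.27 W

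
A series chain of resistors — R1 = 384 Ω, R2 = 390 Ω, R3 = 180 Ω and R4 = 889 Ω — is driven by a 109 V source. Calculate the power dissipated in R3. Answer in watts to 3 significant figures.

The current is common to all series resistors; compute it, then apply P = I²R for the target.
R_total = 384 + 390 + 180 + 889 = 1843 Ω
I = V / R_total = 109 / 1843 = 0.05914 A
P_R3 = I² × R3 = (0.05914)² × 180 = 0.6296 W

0.630 W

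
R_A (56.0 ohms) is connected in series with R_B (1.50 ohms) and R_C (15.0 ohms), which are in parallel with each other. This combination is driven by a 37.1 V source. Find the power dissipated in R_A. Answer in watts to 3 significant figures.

Replace R_B and R_C with their parallel equivalent so the circuit becomes R_A in series with R_p.
R_p = (1.50×15.0)/(1.50+15.0) = 1.364 Ω
R_total = 56.0 + 1.364 = 57.36 Ω
I = V / R_total = 37.1 / 57.36 = 0.6468 A
The full supply current passes through R_A: P = I²R.
P_R_A = (0.6468)² × 56.0 = 23.42 W

23.4 W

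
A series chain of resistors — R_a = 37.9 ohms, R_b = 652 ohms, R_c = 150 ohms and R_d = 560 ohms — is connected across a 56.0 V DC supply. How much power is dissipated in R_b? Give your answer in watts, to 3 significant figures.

1.04 W

The current is common to all series resistors; compute it, then apply P = I²R for the target.
R_total = 37.9 + 652 + 150 + 560 = 1400 Ω
I = V / R_total = 56.0 / 1400 = 0.04000 A
P_R_b = I² × R_b = (0.04000)² × 652 = 1.043 W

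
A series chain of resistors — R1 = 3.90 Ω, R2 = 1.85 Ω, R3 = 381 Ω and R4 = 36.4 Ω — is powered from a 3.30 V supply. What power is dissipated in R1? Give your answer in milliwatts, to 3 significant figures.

0.237 mW

Since the resistors are in series they all carry the loop current I = V/R_total; the power in any one is I²R.
R_total = 3.90 + 1.85 + 381 + 36.4 = 423.1 Ω
I = V / R_total = 3.30 / 423.1 = 0.007799 A
P_R1 = I² × R1 = (0.007799)² × 3.90 = 0.0002372 W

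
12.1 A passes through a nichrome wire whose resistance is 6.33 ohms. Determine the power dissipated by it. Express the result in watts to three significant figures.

With I and R stated, P = I²R applies in one step.
P = (12.10 A)² × 6.33 Ω = 926.8 W

927 W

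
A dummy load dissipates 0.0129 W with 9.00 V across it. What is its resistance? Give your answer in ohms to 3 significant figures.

6280 Ω

Rearranging the power relation for the two known quantities gives R = V² / P.
R = (9.00)² / 0.0129 = 6279 Ω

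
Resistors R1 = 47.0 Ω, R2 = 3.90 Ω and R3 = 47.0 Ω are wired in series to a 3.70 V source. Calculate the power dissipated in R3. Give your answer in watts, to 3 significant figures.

Every series element carries the same I. Get I from the total resistance, then P = I² × R3.
R_total = 47.0 + 3.90 + 47.0 = 97.90 Ω
I = V / R_total = 3.70 / 97.90 = 0.03779 A
P_R3 = I² × R3 = (0.03779)² × 47.0 = 0.06713 W

0.0671 W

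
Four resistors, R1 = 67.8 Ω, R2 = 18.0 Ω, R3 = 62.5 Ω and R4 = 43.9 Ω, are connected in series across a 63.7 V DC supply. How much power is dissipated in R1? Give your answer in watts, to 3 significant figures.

Series elements share the same current, so find I first, then use P = I²R.
R_total = 67.8 + 18.0 + 62.5 + 43.9 = 192.2 Ω
I = V / R_total = 63.7 / 192.2 = 0.3314 A
P_R1 = I² × R1 = (0.3314)² × 67.8 = 7.447 W

7.45 W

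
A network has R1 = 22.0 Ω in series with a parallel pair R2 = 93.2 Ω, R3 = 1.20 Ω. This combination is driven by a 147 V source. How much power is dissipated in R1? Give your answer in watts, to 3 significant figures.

Collapse R2‖R3 to a single equivalent, reducing the network to two series elements.
R_p = (93.2×1.20)/(93.2+1.20) = 1.185 Ω
R_total = 22.0 + 1.185 = 23.18 Ω
I = V / R_total = 147 / 23.18 = 6.340 A
R1 is in the main series path, so its power is I²R1.
P_R1 = (6.340)² × 22.0 = 884.4 W

884 W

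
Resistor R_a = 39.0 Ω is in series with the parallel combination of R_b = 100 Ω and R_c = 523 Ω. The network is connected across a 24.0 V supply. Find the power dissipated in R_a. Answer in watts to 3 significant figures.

Replace R_b and R_c with their parallel equivalent so the circuit becomes R_a in series with R_p.
R_p = (100×523)/(100+523) = 83.95 Ω
R_total = 39.0 + 83.95 = 122.9 Ω
I = V / R_total = 24.0 / 122.9 = 0.1952 A
R_a is in the main series path, so its power is I²R_a.
P_R_a = (0.1952)² × 39.0 = 1.486 W

1.49 W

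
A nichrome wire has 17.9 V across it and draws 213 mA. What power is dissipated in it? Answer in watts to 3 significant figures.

With V and I both given, power follows immediately from P = V I.
P = 17.9 V × 0.2130 A = 3.813 W

3.81 W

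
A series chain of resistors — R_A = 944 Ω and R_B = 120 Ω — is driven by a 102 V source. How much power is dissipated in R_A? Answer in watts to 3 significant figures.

Since the resistors are in series they all carry the loop current I = V/R_total; the power in any one is I²R.
R_total = 944 + 120 = 1064 Ω
I = V / R_total = 102 / 1064 = 0.09586 A
P_R_A = I² × R_A = (0.09586)² × 944 = 8.675 W

8.68 W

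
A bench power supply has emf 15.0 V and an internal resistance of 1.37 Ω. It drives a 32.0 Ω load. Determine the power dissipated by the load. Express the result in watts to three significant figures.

6.47 W

With r and R in series, I = ε/(r+R); the load dissipates I²R.
I = ε / (r + R) = 15.0 / (1.37 + 32.0) = 0.4495 A
P_load = I² R = (0.4495)² × 32.0 = 6.466 W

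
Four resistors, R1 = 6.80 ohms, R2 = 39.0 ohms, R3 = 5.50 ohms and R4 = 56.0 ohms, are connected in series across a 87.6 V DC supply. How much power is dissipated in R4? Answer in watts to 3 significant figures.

The current is common to all series resistors; compute it, then apply P = I²R for the target.
R_total = 6.80 + 39.0 + 5.50 + 56.0 = 107.3 Ω
I = V / R_total = 87.6 / 107.3 = 0.8164 A
P_R4 = I² × R4 = (0.8164)² × 56.0 = 37.32 W

37.3 W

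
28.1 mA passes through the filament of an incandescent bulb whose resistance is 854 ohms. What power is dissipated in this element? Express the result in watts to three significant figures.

0.674 W

The current through and the resistance of the element are both given; use P = I²R.
P = (0.02810 A)² × 854 Ω = 0.6743 W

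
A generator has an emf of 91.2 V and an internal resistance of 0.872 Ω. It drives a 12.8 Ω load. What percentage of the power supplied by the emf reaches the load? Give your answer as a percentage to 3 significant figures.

93.6 %

η = P_load/(P_load+P_int) = I²R/(I²R+I²r) = R/(R+r) — the I² cancels for series elements.
η = R / (R + r) = 12.8 / (12.8 + 0.872) = 0.9362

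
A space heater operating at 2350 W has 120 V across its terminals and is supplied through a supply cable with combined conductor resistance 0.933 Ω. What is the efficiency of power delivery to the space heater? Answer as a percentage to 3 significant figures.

I = P / V = 2350 / 120 = 19.58 A through the supply cable.
P_line = I² R_line = (19.58)² × 0.933 = 357.8 W
P_source = P_load + P_line = 2350 + 357.8 = 2708 W
η = P_load / P_source = 2350 / 2708 = 0.8679

86.8 %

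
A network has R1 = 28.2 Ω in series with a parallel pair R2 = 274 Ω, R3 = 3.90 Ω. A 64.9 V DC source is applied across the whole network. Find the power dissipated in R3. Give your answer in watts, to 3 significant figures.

Collapse R2‖R3 to a single equivalent, reducing the network to two series elements.
R_p = (274×3.90)/(274+3.90) = 3.845 Ω
R_total = 28.2 + 3.845 = 32.05 Ω
I = V / R_total = 64.9 / 32.05 = 2.025 A
Voltage across the parallel pair: V_p = I × R_p = 2.025 × 3.845 = 7.788 V
With V_p across R3, its power is V_p²/R3.
P_R3 = (7.788)² / 3.90 = 15.55 W

15.6 W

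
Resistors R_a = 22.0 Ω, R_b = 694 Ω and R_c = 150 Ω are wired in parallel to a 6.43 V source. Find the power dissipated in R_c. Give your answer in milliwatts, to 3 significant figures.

Parallel branches share the same voltage; P = V²/R gives the branch power in one step.
P_R_c = V² / R_c = (6.43)² / 150 Ω = 0.2756 W

276 mW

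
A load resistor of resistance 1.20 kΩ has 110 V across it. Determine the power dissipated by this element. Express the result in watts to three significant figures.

10.1 W

V and R are stated; P = V²/R avoids computing the current.
P = (110 V)² / 1200 Ω = 10.08 W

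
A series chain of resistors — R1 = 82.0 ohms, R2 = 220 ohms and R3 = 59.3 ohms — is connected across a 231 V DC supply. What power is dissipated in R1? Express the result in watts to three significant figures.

Series elements share the same current, so find I first, then use P = I²R.
R_total = 82.0 + 220 + 59.3 = 361.3 Ω
I = V / R_total = 231 / 361.3 = 0.6394 A
P_R1 = I² × R1 = (0.6394)² × 82.0 = 33.52 W

33.5 W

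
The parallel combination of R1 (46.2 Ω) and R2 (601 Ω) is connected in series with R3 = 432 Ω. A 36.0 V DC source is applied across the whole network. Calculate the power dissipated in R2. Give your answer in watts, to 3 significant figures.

0.0176 W

Reduce the parallel combination to a single R_p; the circuit then becomes R_p in series with the remaining resistor.
R_p = (46.2×601)/(46.2+601) = 42.90 Ω
R_total = R_p + 432 = 42.90 + 432 = 474.9 Ω
I = V / R_total = 36.0 / 474.9 = 0.07581 A
Voltage across the parallel pair: V_p = I × R_p = 0.07581 × 42.90 = 3.252 V
Use P = V²/R for R2 with V = V_p.
P_R2 = (3.252)² / 601 = 0.01760 W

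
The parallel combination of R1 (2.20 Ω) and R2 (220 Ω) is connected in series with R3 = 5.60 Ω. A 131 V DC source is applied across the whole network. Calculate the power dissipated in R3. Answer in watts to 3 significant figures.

1590 W

First find R_p for the parallel pair, then treat R_p + R3 as a series loop.
R_p = (2.20×220)/(2.20+220) = 2.178 Ω
R_total = R_p + 5.60 = 2.178 + 5.60 = 7.778 Ω
I = V / R_total = 131 / 7.778 = 16.84 A
R3 carries the full series current, so P = I²R.
P_R3 = (16.84)² × 5.60 = 1588 W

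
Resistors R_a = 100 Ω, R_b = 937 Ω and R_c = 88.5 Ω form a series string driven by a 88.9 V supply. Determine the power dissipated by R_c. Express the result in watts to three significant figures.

0.552 W

Every series element carries the same I. Get I from the total resistance, then P = I² × R_c.
R_total = 100 + 937 + 88.5 = 1126 Ω
I = V / R_total = 88.9 / 1126 = 0.07899 A
P_R_c = I² × R_c = (0.07899)² × 88.5 = 0.5521 W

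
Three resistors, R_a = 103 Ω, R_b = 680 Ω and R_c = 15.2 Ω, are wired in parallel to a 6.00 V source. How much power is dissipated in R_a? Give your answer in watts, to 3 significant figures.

The supply voltage appears across each parallel branch — just use P = V²/R_a.
P_R_a = V² / R_a = (6.00)² / 103 Ω = 0.3495 W

0.350 W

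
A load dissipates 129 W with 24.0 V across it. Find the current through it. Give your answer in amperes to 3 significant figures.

5.38 A

The two known quantities fix the third via I = P / V.
I = 129 / 24.0 = 5.375 A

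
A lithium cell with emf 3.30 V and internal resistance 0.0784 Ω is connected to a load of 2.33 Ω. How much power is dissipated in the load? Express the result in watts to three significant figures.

4.37 W

With r and R in series, I = ε/(r+R); the load dissipates I²R.
I = ε / (r + R) = 3.30 / (0.0784 + 2.33) = 1.370 A
P_load = I² R = (1.370)² × 2.33 = 4.374 W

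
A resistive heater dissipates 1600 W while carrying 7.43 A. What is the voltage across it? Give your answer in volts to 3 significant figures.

215 V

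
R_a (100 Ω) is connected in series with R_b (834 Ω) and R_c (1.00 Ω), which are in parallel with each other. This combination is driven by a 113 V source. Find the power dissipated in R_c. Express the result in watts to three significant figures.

1.25 W

Collapse R_b‖R_c to a single equivalent, reducing the network to two series elements.
R_p = (834×1.00)/(834+1.00) = 0.9988 Ω
R_total = 100 + 0.9988 = 101.0 Ω
I = V / R_total = 113 / 101.0 = 1.119 A
Voltage across the parallel pair: V_p = I × R_p = 1.119 × 0.9988 = 1.117 V
With V_p across R_c, its power is V_p²/R_c.
P_R_c = (1.117)² / 1.00 = 1.249 W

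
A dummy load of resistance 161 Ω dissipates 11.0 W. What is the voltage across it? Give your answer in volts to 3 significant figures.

42.1 V

From P = V I = I²R = V²/R, with the two given quantities we get V = √(P R).
V = √(11.0 × 161) = 42.08 V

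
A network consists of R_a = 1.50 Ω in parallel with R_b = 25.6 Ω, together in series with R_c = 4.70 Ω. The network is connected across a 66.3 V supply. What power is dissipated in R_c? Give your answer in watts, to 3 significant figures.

552 W

Collapse the R_a‖R_b pair into one equivalent R_p; then R_p and R_c form a series string.
R_p = (1.50×25.6)/(1.50+25.6) = 1.417 Ω
R_total = R_p + 4.70 = 1.417 + 4.70 = 6.117 Ω
I = V / R_total = 66.3 / 6.117 = 10.84 A
R_c carries the full series current, so P = I²R.
P_R_c = (10.84)² × 4.70 = 552.1 W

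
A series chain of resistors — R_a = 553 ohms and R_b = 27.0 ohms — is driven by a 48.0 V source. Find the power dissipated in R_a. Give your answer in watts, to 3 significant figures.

3.79 W

In a series string the same current flows through every resistor — find that current, then P = I²R for the one we want.
R_total = 553 + 27.0 = 580.0 Ω
I = V / R_total = 48.0 / 580.0 = 0.08276 A
P_R_a = I² × R_a = (0.08276)² × 553 = 3.787 W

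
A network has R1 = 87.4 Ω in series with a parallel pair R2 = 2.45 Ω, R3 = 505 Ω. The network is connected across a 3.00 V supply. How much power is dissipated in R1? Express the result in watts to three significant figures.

First combine the parallel branches into one equivalent R_p, then R1 + R_p is a series pair.
R_p = (2.45×505)/(2.45+505) = 2.438 Ω
R_total = 87.4 + 2.438 = 89.84 Ω
I = V / R_total = 3.00 / 89.84 = 0.03339 A
The full supply current passes through R1: P = I²R.
P_R1 = (0.03339)² × 87.4 = 0.09746 W

0.0975 W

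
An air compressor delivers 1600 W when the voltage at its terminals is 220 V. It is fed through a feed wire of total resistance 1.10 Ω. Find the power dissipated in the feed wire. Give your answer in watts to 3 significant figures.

Line loss is just I²R for the cable — we know both I and R_line directly.
I = P / V = 1600 / 220 = 7.273 A through the feed wire.
P_line = I² R_line = (7.273)² × 1.10 = 58.18 W

58.2 W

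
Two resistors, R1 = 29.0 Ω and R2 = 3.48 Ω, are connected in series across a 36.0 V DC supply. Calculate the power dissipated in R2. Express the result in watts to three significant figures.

4.28 W

Since the resistors are in series they all carry the loop current I = V/R_total; the power in any one is I²R.
R_total = 29.0 + 3.48 = 32.48 Ω
I = V / R_total = 36.0 / 32.48 = 1.108 A
P_R2 = I² × R2 = (1.108)² × 3.48 = 4.275 W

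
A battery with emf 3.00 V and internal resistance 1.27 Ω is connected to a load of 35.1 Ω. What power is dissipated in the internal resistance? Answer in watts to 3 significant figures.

The source's internal resistance is just another series element carrying I; its dissipation is I²r.
I = ε / (r + R) = 3.00 / (1.27 + 35.1) = 0.08249 A
P_int = I² r = (0.08249)² × 1.27 = 0.008641 W

0.00864 W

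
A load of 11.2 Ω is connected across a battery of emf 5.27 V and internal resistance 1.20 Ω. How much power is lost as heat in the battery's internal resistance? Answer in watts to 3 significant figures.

0.217 W

r is in series with the load, so it carries the full circuit current — the loss in it is I²r.
I = ε / (r + R) = 5.27 / (1.20 + 11.2) = 0.4250 A
P_int = I² r = (0.4250)² × 1.20 = 0.2167 W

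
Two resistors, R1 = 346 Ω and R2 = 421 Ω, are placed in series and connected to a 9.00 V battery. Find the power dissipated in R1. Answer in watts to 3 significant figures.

Every series element carries the same I. Get I from the total resistance, then P = I² × R1.
R_total = 346 + 421 = 767.0 Ω
I = V / R_total = 9.00 / 767.0 = 0.01173 A
P_R1 = I² × R1 = (0.01173)² × 346 = 0.04764 W

0.0476 W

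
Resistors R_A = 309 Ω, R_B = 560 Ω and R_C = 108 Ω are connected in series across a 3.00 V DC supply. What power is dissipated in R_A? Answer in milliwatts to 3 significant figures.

Series elements share the same current, so find I first, then use P = I²R.
R_total = 309 + 560 + 108 = 977.0 Ω
I = V / R_total = 3.00 / 977.0 = 0.003071 A
P_R_A = I² × R_A = (0.003071)² × 309 = 0.002913 W

2.91 mW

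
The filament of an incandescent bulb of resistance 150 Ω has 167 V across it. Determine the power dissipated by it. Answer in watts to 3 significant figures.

186 W

We know the drop across the element and its resistance — P = V²/R, one step.
P = (167 V)² / 150 Ω = 185.9 W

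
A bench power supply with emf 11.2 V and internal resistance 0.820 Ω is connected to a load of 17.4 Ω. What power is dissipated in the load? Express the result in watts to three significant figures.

Find the circuit current first, then P = I²R for the load (series elements share I).
I = ε / (r + R) = 11.2 / (0.820 + 17.4) = 0.6147 A
P_load = I² R = (0.6147)² × 17.4 = 6.575 W

6.57 W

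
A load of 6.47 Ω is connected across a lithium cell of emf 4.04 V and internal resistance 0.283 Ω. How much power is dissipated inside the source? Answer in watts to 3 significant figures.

0.101 W

Internal loss is I²r, with I set by the total series resistance r+R.
I = ε / (r + R) = 4.04 / (0.283 + 6.47) = 0.5983 A
P_int = I² r = (0.5983)² × 0.283 = 0.1013 W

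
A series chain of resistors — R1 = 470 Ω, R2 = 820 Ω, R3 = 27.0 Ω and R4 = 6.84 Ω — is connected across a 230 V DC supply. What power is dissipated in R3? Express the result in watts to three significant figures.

Every series element carries the same I. Get I from the total resistance, then P = I² × R3.
R_total = 470 + 820 + 27.0 + 6.84 = 1324 Ω
I = V / R_total = 230 / 1324 = 0.1737 A
P_R3 = I² × R3 = (0.1737)² × 27.0 = 0.8150 W

0.815 W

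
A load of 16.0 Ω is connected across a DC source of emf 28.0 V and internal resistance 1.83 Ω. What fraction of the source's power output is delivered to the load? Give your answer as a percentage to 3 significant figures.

89.7 %

η = P_load/(P_load+P_int) = I²R/(I²R+I²r) = R/(R+r) — the I² cancels for series elements.
η = R / (R + r) = 16.0 / (16.0 + 1.83) = 0.8974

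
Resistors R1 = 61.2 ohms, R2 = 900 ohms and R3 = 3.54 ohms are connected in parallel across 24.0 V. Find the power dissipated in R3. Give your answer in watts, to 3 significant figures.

Each parallel branch sees the full supply voltage, so P = V²/R applies directly to the target branch.
P_R3 = V² / R3 = (24.0)² / 3.54 Ω = 162.7 W

163 W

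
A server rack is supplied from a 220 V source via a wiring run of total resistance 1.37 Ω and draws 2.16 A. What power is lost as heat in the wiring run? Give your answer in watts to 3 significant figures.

Line loss is just I²R for the cable — we know both I and R_line directly.
The wiring run carries the full 2.16 A.
P_line = I² R_line = (2.160)² × 1.37 = 6.392 W

6.39 W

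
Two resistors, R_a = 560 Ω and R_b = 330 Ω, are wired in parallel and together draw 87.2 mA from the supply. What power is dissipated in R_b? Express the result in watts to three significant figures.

Parallel branches share V, not I — compute V via R_eq, then use V²/R for the target branch.
1/R_eq = 1/560 + 1/330 ⇒ R_eq = 207.6 Ω
V = I_total × R_eq = 0.08720 × 207.6 = 18.11 V
P_R_b = V² / R_b = (18.11)² / 330 = 0.9934 W

0.993 W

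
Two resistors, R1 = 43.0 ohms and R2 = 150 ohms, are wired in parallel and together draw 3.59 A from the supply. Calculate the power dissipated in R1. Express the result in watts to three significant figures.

335 W

Only the total current is stated, so first find the parallel equivalent to get the voltage across the combination.
1/R_eq = 1/43.0 + 1/150 ⇒ R_eq = 33.42 Ω
V = I_total × R_eq = 3.590 × 33.42 = 120.0 V
P_R1 = V² / R1 = (120.0)² / 43.0 = 334.8 W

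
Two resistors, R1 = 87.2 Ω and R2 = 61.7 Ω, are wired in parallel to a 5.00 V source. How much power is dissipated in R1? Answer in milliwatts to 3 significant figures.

287 mW

Each parallel branch sees the full supply voltage, so P = V²/R applies directly to the target branch.
P_R1 = V² / R1 = (5.00)² / 87.2 Ω = 0.2867 W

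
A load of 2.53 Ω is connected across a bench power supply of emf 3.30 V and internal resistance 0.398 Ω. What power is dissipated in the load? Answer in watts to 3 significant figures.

With r and R in series, I = ε/(r+R); the load dissipates I²R.
I = ε / (r + R) = 3.30 / (0.398 + 2.53) = 1.127 A
P_load = I² R = (1.127)² × 2.53 = 3.214 W

3.21 W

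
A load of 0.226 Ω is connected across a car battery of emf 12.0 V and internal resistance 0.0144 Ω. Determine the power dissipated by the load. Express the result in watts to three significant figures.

With r and R in series, I = ε/(r+R); the load dissipates I²R.
I = ε / (r + R) = 12.0 / (0.0144 + 0.226) = 49.92 A
P_load = I² R = (49.92)² × 0.226 = 563.1 W

563 W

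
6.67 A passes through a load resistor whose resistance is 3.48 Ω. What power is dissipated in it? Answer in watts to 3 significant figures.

155 W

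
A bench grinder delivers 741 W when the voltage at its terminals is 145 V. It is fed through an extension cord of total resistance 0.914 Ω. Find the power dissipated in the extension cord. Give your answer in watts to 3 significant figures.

23.9 W

The extension cord and load are in series, so the same current flows in both; the loss is I²R_line.
I = P / V = 741 / 145 = 5.110 A through the extension cord.
P_line = I² R_line = (5.110)² × 0.914 = 23.87 W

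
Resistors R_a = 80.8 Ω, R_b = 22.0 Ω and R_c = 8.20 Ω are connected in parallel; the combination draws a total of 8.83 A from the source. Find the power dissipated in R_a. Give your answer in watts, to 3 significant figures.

29.9 W

We need the common branch voltage; get it from I_total × R_eq, then P = V²/R for the branch.
1/R_eq = 1/80.8 + 1/22.0 + 1/8.20 ⇒ R_eq = 5.562 Ω
V = I_total × R_eq = 8.830 × 5.562 = 49.12 V
P_R_a = V² / R_a = (49.12)² / 80.8 = 29.86 W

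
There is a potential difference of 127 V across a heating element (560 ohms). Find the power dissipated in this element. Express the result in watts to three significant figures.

28.8 W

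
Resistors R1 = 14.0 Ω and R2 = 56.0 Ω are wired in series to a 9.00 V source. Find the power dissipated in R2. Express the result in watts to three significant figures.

Series elements share the same current, so find I first, then use P = I²R.
R_total = 14.0 + 56.0 = 70.00 Ω
I = V / R_total = 9.00 / 70.00 = 0.1286 A
P_R2 = I² × R2 = (0.1286)² × 56.0 = 0.9257 W

0.926 W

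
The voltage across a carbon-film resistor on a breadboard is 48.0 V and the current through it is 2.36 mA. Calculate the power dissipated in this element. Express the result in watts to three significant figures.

V and I are known directly — P = V I, no intermediate step needed.
P = 48.0 V × 0.002360 A = 0.1133 W

0.113 W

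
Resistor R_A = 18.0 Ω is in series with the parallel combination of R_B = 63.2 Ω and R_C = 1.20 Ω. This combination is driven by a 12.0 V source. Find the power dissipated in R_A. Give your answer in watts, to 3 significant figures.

First combine the parallel branches into one equivalent R_p, then R_A + R_p is a series pair.
R_p = (63.2×1.20)/(63.2+1.20) = 1.178 Ω
R_total = 18.0 + 1.178 = 19.18 Ω
I = V / R_total = 12.0 / 19.18 = 0.6257 A
The full supply current passes through R_A: P = I²R.
P_R_A = (0.6257)² × 18.0 = 7.048 W

7.05 W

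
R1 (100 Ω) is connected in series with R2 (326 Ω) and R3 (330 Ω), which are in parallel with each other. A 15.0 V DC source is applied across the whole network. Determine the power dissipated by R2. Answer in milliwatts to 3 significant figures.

266 mW

Reduce the parallel pair to R_p first; the network is then a simple series string.
R_p = (326×330)/(326+330) = 164.0 Ω
R_total = 100 + 164.0 = 264.0 Ω
I = V / R_total = 15.0 / 264.0 = 0.05682 A
Voltage across the parallel pair: V_p = I × R_p = 0.05682 × 164.0 = 9.318 V
R2 sees V_p directly, so P = V_p² / R2.
P_R2 = (9.318)² / 326 = 0.2663 W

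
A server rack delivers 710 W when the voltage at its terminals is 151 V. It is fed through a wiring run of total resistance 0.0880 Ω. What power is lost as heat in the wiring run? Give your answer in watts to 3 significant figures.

1.95 W

Only the current and the line resistance are needed for the I²R loss.
I = P / V = 710 / 151 = 4.702 A through the wiring run.
P_line = I² R_line = (4.702)² × 0.0880 = 1.946 W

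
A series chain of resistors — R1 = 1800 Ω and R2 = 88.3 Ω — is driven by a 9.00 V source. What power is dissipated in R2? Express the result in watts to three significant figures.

0.00201 W

Since the resistors are in series they all carry the loop current I = V/R_total; the power in any one is I²R.
R_total = 1800 + 88.3 = 1888 Ω
I = V / R_total = 9.00 / 1888 = 0.004766 A
P_R2 = I² × R2 = (0.004766)² × 88.3 = 0.002006 W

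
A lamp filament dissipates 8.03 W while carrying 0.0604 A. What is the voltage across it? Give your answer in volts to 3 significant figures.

From P = V I = I²R = V²/R, with the two given quantities we get V = P / I.
V = 8.03 / 0.06040 = 132.9 V

133 V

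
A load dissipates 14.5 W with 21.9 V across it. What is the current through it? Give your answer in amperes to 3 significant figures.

Inverting the appropriate power form: I = P / V.
I = 14.5 / 21.9 = 0.6621 A

0.662 A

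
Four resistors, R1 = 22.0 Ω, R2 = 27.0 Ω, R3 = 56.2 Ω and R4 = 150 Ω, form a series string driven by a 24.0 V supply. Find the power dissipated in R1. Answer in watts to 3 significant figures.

Every series element carries the same I. Get I from the total resistance, then P = I² × R1.
R_total = 22.0 + 27.0 + 56.2 + 150 = 255.2 Ω
I = V / R_total = 24.0 / 255.2 = 0.09404 A
P_R1 = I² × R1 = (0.09404)² × 22.0 = 0.1946 W

0.195 W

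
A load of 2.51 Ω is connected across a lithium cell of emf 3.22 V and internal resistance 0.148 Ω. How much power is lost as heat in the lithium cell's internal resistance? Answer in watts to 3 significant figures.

0.217 W

The internal resistance carries the same current as the load; P_int = I²r.
I = ε / (r + R) = 3.22 / (0.148 + 2.51) = 1.211 A
P_int = I² r = (1.211)² × 0.148 = 0.2172 W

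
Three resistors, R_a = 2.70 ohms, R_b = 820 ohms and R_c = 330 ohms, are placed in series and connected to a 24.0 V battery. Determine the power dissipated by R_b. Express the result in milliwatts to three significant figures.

In a series string the same current flows through every resistor — find that current, then P = I²R for the one we want.
R_total = 2.70 + 820 + 330 = 1153 Ω
I = V / R_total = 24.0 / 1153 = 0.02082 A
P_R_b = I² × R_b = (0.02082)² × 820 = 0.3555 W

355 mW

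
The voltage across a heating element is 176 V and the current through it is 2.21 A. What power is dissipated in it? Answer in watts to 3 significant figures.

Both the voltage across and the current through the element are known, so P = V I applies directly.
P = 176 V × 2.210 A = 389.0 W

389 W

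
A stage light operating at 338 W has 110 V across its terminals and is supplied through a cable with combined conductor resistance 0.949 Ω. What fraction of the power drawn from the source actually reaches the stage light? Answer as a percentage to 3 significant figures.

97.4 %

I = P / V = 338 / 110 = 3.073 A through the cable.
P_line = I² R_line = (3.073)² × 0.949 = 8.960 W
P_source = P_load + P_line = 338.0 + 8.960 = 347.0 W
η = P_load / P_source = 338.0 / 347.0 = 0.9742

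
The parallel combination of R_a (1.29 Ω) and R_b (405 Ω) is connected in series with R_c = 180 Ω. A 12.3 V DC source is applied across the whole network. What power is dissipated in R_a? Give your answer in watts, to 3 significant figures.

0.00590 W

Reduce the parallel combination to a single R_p; the circuit then becomes R_p in series with the remaining resistor.
R_p = (1.29×405)/(1.29+405) = 1.286 Ω
R_total = R_p + 180 = 1.286 + 180 = 181.3 Ω
I = V / R_total = 12.3 / 181.3 = 0.06785 A
Voltage across the parallel pair: V_p = I × R_p = 0.06785 × 1.286 = 0.08725 V
R_a sits across V_p; its power is V_p²/R.
P_R_a = (0.08725)² / 1.29 = 0.005901 W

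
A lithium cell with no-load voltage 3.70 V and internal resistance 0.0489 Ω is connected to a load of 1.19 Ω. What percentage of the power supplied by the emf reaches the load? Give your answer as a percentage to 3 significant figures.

96.1 %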